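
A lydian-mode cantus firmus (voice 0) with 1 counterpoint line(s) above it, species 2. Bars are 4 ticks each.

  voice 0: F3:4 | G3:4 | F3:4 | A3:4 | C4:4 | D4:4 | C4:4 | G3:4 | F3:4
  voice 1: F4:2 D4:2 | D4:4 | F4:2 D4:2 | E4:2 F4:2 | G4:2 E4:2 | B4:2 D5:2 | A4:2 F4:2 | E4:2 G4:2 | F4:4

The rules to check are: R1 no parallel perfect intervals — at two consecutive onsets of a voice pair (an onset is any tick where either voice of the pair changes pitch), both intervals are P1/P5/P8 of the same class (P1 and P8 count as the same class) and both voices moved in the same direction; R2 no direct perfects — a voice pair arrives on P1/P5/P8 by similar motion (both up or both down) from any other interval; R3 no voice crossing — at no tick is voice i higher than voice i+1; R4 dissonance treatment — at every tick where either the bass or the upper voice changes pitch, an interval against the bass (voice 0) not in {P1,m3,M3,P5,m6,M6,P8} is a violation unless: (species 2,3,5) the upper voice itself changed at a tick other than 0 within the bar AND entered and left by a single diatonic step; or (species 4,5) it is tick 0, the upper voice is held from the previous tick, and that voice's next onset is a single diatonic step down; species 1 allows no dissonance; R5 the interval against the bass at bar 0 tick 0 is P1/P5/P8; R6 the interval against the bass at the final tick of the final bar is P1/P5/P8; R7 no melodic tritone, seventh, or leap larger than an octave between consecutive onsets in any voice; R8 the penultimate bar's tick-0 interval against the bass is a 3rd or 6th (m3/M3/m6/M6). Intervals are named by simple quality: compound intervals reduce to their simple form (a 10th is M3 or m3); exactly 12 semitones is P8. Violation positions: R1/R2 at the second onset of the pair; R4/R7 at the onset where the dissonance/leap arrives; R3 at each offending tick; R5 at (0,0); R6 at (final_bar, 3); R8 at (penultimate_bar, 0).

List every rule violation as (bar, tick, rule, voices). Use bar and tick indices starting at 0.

(3, 0, R2, (0, 1))
(4, 0, R2, (0, 1))
(6, 2, R4, (0, 1))
(8, 0, R1, (0, 1))

bar 0: v0=F3 v1=F4 downbeat P8
bar 1: v0=G3 v1=D4 downbeat P5
bar 2: v0=F3 v1=F4 downbeat P8
bar 3: v0=A3 v1=E4 downbeat P5
bar 4: v0=C4 v1=G4 downbeat P5
bar 5: v0=D4 v1=B4 downbeat M6
bar 6: v0=C4 v1=A4 downbeat M6
bar 7: v0=G3 v1=E4 downbeat M6
bar 8: v0=F3 v1=F4 downbeat P8
  -> R2 @ bar 3 tick 0 v(0, 1): F3/D4 M6 -> A3/E4 P5 similar
  -> R2 @ bar 4 tick 0 v(0, 1): A3/F4 m6 -> C4/G4 P5 similar
  -> R4 @ bar 6 tick 2 v(0, 1): C4/F4 P4 untreated
  -> R1 @ bar 8 tick 0 v(0, 1): G3/G4 P8 -> F3/F4 P8 similar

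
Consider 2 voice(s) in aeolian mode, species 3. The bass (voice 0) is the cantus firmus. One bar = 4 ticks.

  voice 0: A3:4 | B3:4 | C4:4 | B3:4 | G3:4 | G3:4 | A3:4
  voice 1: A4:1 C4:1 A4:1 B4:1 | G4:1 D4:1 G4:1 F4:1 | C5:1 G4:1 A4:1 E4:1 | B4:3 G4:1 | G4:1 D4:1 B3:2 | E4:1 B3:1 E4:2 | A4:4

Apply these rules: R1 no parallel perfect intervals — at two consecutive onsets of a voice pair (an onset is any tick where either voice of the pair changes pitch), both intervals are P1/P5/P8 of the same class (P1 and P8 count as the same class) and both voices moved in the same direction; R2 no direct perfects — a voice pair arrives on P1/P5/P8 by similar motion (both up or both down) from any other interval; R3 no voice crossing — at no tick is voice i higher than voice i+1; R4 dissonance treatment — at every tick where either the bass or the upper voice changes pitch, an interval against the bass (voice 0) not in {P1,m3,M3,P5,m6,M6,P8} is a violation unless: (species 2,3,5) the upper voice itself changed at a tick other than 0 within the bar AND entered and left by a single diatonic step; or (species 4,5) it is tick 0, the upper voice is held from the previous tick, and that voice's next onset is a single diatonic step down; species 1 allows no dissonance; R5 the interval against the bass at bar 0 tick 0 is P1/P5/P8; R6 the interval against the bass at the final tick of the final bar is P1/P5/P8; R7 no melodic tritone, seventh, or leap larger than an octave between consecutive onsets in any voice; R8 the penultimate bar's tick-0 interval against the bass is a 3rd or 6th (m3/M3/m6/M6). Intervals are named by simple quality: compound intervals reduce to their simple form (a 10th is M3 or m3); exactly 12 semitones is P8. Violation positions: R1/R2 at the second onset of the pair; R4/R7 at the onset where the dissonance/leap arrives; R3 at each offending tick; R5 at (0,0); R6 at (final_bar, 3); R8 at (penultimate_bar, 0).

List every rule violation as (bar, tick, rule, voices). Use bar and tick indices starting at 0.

bar 0: v0=A3 v1=A4 downbeat P8
bar 1: v0=B3 v1=G4 downbeat m6
bar 2: v0=C4 v1=C5 downbeat P8
bar 3: v0=B3 v1=B4 downbeat P8
bar 4: v0=G3 v1=G4 downbeat P8
bar 5: v0=G3 v1=E4 downbeat M6
bar 6: v0=A3 v1=A4 downbeat P8
  -> R4 @ bar 0 tick 3 v(0, 1): A3/B4 M2 untreated
  -> R4 @ bar 1 tick 3 v(0, 1): B3/F4 TT untreated
  -> R2 @ bar 2 tick 0 v(0, 1): B3/F4 TT -> C4/C5 P8 similar
  -> R2 @ bar 6 tick 0 v(0, 1): G3/E4 M6 -> A3/A4 P8 similar

(0, 3, R4, (0, 1))
(1, 3, R4, (0, 1))
(2, 0, R2, (0, 1))
(6, 0, R2, (0, 1))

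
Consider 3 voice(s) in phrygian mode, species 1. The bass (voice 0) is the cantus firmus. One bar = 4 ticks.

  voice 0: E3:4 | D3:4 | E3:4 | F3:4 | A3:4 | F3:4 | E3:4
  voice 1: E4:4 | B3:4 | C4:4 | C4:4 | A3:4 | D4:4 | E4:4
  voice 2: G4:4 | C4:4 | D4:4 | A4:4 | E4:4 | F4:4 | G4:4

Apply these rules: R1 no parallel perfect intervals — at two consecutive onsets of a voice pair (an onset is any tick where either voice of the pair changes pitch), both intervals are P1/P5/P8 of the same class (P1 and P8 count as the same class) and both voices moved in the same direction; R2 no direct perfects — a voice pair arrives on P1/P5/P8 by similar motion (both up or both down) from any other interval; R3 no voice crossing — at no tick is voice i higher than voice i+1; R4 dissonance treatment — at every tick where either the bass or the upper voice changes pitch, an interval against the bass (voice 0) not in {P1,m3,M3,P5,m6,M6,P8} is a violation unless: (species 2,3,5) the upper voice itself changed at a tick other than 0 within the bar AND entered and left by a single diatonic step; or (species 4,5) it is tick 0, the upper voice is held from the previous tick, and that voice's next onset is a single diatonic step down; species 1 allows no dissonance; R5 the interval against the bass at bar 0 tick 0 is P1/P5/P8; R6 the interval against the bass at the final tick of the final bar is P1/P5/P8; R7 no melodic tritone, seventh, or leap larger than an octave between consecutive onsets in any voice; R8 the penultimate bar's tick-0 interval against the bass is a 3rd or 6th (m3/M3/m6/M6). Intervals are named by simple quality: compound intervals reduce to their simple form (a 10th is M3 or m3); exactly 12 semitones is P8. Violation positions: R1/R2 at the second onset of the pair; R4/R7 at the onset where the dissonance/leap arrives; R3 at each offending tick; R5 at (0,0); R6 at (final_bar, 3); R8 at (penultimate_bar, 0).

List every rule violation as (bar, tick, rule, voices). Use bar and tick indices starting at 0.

(0, 0, R5, (0, 2))
(1, 0, R4, (0, 2))
(2, 0, R4, (0, 2))
(4, 0, R2, (1, 2))
(5, 0, R8, (0, 2))
(6, 3, R6, (0, 2))

bar 0: v0=E3 v1=E4 v2=G4 downbeat m3
bar 1: v0=D3 v1=B3 v2=C4 downbeat m7
bar 2: v0=E3 v1=C4 v2=D4 downbeat m7
bar 3: v0=F3 v1=C4 v2=A4 downbeat M3
bar 4: v0=A3 v1=A3 v2=E4 downbeat P5
bar 5: v0=F3 v1=D4 v2=F4 downbeat P8
bar 6: v0=E3 v1=E4 v2=G4 downbeat m3
  -> R5 @ bar 0 tick 0 v(0, 2): opens on m3
  -> R4 @ bar 1 tick 0 v(0, 2): D3/C4 m7 untreated
  -> R4 @ bar 2 tick 0 v(0, 2): E3/D4 m7 untreated
  -> R2 @ bar 4 tick 0 v(1, 2): C4/A4 M6 -> A3/E4 P5 similar
  -> R8 @ bar 5 tick 0 v(0, 2): penult P8 not 3rd/6th
  -> R6 @ bar 6 tick 3 v(0, 2): closes on m3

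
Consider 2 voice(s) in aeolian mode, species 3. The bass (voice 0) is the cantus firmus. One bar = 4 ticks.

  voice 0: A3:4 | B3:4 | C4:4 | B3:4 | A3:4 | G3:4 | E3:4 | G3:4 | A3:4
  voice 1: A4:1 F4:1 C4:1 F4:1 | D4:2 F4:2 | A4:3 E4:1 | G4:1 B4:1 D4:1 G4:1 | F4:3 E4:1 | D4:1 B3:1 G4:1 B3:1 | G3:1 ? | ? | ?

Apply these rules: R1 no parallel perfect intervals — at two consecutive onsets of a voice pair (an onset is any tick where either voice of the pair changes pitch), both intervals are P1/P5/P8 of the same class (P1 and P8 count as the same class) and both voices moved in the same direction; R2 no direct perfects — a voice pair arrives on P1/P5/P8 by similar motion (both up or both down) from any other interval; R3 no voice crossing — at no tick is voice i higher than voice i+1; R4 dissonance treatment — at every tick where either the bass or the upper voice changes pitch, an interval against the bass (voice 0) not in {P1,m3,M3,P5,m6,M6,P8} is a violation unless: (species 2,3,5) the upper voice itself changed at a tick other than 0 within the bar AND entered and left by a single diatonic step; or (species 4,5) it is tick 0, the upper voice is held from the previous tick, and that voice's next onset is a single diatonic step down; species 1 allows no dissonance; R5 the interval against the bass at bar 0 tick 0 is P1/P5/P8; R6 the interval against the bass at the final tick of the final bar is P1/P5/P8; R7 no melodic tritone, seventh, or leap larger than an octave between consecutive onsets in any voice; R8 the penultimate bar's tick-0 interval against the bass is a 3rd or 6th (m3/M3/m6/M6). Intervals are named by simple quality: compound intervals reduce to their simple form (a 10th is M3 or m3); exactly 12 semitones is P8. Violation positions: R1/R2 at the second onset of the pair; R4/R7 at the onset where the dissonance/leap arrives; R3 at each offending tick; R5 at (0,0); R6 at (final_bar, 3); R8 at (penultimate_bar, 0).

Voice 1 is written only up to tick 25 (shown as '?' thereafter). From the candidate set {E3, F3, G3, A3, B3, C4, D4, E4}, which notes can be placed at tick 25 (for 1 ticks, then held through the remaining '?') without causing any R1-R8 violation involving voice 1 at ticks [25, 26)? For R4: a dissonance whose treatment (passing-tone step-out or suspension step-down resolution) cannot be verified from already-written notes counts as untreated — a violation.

E3: legal
F3: violates R4
G3: legal
A3: violates R4
B3: legal
C4: legal
D4: violates R4
E4: legal

{B3, C4, E3, E4, G3}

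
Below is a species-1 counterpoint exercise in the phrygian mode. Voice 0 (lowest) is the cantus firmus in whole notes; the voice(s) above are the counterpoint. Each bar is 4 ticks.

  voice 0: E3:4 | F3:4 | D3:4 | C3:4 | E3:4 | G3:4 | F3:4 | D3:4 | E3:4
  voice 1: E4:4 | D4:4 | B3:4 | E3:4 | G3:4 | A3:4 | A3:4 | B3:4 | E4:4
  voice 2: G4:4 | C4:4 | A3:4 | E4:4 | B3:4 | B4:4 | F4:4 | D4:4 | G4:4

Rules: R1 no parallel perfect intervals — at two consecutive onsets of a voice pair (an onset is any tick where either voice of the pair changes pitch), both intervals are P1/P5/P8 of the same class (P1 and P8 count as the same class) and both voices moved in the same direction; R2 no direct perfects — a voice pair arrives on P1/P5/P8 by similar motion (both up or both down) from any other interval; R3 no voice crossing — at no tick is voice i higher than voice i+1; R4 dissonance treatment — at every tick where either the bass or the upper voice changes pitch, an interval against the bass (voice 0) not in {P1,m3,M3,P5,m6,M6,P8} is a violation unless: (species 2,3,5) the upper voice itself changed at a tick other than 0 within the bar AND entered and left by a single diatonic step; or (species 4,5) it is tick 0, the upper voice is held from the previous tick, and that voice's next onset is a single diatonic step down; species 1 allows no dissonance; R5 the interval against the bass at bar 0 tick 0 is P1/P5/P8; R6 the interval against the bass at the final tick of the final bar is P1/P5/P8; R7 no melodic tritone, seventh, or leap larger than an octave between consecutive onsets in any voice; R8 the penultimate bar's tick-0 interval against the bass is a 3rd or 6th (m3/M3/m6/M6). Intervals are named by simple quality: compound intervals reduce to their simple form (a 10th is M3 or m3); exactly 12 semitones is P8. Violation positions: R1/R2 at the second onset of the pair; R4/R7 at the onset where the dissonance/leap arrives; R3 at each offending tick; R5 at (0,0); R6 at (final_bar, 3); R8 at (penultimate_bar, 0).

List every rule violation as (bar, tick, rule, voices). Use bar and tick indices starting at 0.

bar 0: v0=E3 v1=E4 v2=G4 downbeat m3
bar 1: v0=F3 v1=D4 v2=C4 downbeat P5
bar 2: v0=D3 v1=B3 v2=A3 downbeat P5
bar 3: v0=C3 v1=E3 v2=E4 downbeat M3
bar 4: v0=E3 v1=G3 v2=B3 downbeat P5
bar 5: v0=G3 v1=A3 v2=B4 downbeat M3
bar 6: v0=F3 v1=A3 v2=F4 downbeat P8
bar 7: v0=D3 v1=B3 v2=D4 downbeat P8
bar 8: v0=E3 v1=E4 v2=G4 downbeat m3
  -> R5 @ bar 0 tick 0 v(0, 2): opens on m3
  -> R3 @ bar 1 tick 0 v(1, 2): D4 above C4
  -> R3 @ bar 1 tick 1 v(1, 2): D4 above C4
  -> R3 @ bar 1 tick 2 v(1, 2): D4 above C4
  -> R3 @ bar 1 tick 3 v(1, 2): D4 above C4
  -> R1 @ bar 2 tick 0 v(0, 2): F3/C4 P5 -> D3/A3 P5 similar
  -> R3 @ bar 2 tick 0 v(1, 2): B3 above A3
  -> R3 @ bar 2 tick 1 v(1, 2): B3 above A3
  -> R3 @ bar 2 tick 2 v(1, 2): B3 above A3
  -> R3 @ bar 2 tick 3 v(1, 2): B3 above A3
  -> R4 @ bar 5 tick 0 v(0, 1): G3/A3 M2 untreated
  -> R2 @ bar 6 tick 0 v(0, 2): G3/B4 M3 -> F3/F4 P8 similar
  -> R7 @ bar 6 tick 0 v(2,): B4->F4 leap 6st
  -> R1 @ bar 7 tick 0 v(0, 2): F3/F4 P8 -> D3/D4 P8 similar
  -> R8 @ bar 7 tick 0 v(0, 2): penult P8 not 3rd/6th
  -> R2 @ bar 8 tick 0 v(0, 1): D3/B3 M6 -> E3/E4 P8 similar
  -> R6 @ bar 8 tick 3 v(0, 2): closes on m3

(0, 0, R5, (0, 2))
(1, 0, R3, (1, 2))
(1, 1, R3, (1, 2))
(1, 2, R3, (1, 2))
(1, 3, R3, (1, 2))
(2, 0, R1, (0, 2))
(2, 0, R3, (1, 2))
(2, 1, R3, (1, 2))
(2, 2, R3, (1, 2))
(2, 3, R3, (1, 2))
(5, 0, R4, (0, 1))
(6, 0, R2, (0, 2))
(6, 0, R7, (2,))
(7, 0, R1, (0, 2))
(7, 0, R8, (0, 2))
(8, 0, R2, (0, 1))
(8, 3, R6, (0, 2))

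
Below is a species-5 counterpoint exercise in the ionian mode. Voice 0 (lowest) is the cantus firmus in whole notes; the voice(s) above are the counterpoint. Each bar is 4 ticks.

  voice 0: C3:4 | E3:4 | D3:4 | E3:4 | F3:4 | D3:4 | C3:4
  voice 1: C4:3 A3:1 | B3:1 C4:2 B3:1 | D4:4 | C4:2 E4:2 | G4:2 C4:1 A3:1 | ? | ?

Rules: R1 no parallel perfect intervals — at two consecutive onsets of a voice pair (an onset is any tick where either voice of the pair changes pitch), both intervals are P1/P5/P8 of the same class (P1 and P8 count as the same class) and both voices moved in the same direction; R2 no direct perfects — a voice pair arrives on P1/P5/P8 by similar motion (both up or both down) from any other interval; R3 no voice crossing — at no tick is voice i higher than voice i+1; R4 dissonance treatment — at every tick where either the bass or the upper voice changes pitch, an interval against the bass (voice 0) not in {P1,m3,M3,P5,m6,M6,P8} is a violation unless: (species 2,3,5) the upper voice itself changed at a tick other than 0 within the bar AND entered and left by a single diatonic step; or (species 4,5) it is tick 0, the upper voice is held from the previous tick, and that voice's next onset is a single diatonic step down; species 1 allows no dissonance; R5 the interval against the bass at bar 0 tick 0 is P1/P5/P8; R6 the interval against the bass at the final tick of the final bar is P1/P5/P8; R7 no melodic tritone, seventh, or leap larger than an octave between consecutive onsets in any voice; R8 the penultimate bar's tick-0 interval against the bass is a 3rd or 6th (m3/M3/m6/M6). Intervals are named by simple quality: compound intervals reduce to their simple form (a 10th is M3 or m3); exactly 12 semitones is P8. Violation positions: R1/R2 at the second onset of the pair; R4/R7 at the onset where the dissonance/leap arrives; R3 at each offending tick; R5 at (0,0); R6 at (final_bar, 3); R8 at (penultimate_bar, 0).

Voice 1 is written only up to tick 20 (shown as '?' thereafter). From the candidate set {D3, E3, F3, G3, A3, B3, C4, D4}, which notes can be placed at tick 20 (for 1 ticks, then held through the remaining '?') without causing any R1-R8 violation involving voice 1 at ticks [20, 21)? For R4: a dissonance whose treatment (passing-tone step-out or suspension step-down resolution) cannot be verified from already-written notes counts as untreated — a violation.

{B3, F3}

D3: violates R2,R8
E3: violates R4,R8
F3: legal
G3: violates R4,R8
A3: violates R8
B3: legal
C4: violates R4,R8
D4: violates R8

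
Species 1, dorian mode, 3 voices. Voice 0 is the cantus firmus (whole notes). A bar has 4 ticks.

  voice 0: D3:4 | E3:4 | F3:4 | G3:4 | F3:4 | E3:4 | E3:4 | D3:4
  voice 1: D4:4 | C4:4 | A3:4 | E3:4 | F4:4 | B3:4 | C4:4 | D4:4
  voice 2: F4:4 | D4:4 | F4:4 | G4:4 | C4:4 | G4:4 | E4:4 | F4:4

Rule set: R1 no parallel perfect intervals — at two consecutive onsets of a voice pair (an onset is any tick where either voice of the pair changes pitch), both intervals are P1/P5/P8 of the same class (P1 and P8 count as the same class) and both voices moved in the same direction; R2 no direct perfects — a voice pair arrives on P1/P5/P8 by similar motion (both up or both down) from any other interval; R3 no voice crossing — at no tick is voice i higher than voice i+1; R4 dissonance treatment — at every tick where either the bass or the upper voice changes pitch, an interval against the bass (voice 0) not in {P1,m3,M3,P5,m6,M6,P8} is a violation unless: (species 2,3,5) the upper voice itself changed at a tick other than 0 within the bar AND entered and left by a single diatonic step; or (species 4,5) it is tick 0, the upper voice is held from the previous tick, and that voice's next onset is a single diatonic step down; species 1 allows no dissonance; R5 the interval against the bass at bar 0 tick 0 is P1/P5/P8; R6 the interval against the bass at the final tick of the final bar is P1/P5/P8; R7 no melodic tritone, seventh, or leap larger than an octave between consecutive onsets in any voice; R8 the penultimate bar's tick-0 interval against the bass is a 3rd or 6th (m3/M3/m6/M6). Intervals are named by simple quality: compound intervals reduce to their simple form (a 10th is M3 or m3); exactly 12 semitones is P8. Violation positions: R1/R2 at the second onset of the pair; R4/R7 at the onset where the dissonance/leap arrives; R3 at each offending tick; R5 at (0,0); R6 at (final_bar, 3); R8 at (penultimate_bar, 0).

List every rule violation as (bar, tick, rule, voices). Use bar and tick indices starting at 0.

bar 0: v0=D3 v1=D4 v2=F4 downbeat m3
bar 1: v0=E3 v1=C4 v2=D4 downbeat m7
bar 2: v0=F3 v1=A3 v2=F4 downbeat P8
bar 3: v0=G3 v1=E3 v2=G4 downbeat P8
bar 4: v0=F3 v1=F4 v2=C4 downbeat P5
bar 5: v0=E3 v1=B3 v2=G4 downbeat m3
bar 6: v0=E3 v1=C4 v2=E4 downbeat P8
bar 7: v0=D3 v1=D4 v2=F4 downbeat m3
  -> R5 @ bar 0 tick 0 v(0, 2): opens on m3
  -> R4 @ bar 1 tick 0 v(0, 2): E3/D4 m7 untreated
  -> R2 @ bar 2 tick 0 v(0, 2): E3/D4 m7 -> F3/F4 P8 similar
  -> R1 @ bar 3 tick 0 v(0, 2): F3/F4 P8 -> G3/G4 P8 similar
  -> R3 @ bar 3 tick 0 v(0, 1): G3 above E3
  -> R3 @ bar 3 tick 1 v(0, 1): G3 above E3
  -> R3 @ bar 3 tick 2 v(0, 1): G3 above E3
  -> R3 @ bar 3 tick 3 v(0, 1): G3 above E3
  -> R2 @ bar 4 tick 0 v(0, 2): G3/G4 P8 -> F3/C4 P5 similar
  -> R3 @ bar 4 tick 0 v(1, 2): F4 above C4
  -> R7 @ bar 4 tick 0 v(1,): E3->F4 leap 13st
  -> R3 @ bar 4 tick 1 v(1, 2): F4 above C4
  -> R3 @ bar 4 tick 2 v(1, 2): F4 above C4
  -> R3 @ bar 4 tick 3 v(1, 2): F4 above C4
  -> R2 @ bar 5 tick 0 v(0, 1): F3/F4 P8 -> E3/B3 P5 similar
  -> R7 @ bar 5 tick 0 v(1,): F4->B3 leap 6st
  -> R8 @ bar 6 tick 0 v(0, 2): penult P8 not 3rd/6th
  -> R6 @ bar 7 tick 3 v(0, 2): closes on m3

(0, 0, R5, (0, 2))
(1, 0, R4, (0, 2))
(2, 0, R2, (0, 2))
(3, 0, R1, (0, 2))
(3, 0, R3, (0, 1))
(3, 1, R3, (0, 1))
(3, 2, R3, (0, 1))
(3, 3, R3, (0, 1))
(4, 0, R2, (0, 2))
(4, 0, R3, (1, 2))
(4, 0, R7, (1,))
(4, 1, R3, (1, 2))
(4, 2, R3, (1, 2))
(4, 3, R3, (1, 2))
(5, 0, R2, (0, 1))
(5, 0, R7, (1,))
(6, 0, R8, (0, 2))
(7, 3, R6, (0, 2))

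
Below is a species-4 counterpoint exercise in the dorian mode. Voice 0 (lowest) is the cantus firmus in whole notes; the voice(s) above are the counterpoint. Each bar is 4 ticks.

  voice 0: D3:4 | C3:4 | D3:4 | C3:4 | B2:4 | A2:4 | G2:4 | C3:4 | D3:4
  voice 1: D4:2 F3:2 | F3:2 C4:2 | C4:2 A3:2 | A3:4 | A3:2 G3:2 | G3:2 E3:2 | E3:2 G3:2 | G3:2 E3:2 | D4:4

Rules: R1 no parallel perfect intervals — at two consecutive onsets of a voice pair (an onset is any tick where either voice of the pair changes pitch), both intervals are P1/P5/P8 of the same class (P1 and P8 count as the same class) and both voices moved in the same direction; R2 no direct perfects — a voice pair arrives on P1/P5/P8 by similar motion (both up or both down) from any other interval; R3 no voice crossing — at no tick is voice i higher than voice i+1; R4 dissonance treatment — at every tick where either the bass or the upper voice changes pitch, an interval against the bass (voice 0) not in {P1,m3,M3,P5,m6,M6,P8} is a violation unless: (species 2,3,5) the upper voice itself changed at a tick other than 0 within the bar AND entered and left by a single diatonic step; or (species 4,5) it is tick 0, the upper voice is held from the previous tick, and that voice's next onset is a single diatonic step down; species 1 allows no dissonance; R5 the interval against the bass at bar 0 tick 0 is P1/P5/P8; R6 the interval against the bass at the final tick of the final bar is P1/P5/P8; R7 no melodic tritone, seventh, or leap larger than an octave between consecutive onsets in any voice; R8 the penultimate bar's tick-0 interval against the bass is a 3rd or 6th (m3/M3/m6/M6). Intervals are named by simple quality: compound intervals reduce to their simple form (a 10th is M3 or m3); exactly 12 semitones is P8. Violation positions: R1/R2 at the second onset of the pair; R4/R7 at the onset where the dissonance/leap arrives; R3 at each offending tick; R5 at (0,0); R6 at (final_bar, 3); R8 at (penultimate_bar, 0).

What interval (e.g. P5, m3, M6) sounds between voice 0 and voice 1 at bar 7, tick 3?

voice 0=C3 voice 1=E3 -> M3

M3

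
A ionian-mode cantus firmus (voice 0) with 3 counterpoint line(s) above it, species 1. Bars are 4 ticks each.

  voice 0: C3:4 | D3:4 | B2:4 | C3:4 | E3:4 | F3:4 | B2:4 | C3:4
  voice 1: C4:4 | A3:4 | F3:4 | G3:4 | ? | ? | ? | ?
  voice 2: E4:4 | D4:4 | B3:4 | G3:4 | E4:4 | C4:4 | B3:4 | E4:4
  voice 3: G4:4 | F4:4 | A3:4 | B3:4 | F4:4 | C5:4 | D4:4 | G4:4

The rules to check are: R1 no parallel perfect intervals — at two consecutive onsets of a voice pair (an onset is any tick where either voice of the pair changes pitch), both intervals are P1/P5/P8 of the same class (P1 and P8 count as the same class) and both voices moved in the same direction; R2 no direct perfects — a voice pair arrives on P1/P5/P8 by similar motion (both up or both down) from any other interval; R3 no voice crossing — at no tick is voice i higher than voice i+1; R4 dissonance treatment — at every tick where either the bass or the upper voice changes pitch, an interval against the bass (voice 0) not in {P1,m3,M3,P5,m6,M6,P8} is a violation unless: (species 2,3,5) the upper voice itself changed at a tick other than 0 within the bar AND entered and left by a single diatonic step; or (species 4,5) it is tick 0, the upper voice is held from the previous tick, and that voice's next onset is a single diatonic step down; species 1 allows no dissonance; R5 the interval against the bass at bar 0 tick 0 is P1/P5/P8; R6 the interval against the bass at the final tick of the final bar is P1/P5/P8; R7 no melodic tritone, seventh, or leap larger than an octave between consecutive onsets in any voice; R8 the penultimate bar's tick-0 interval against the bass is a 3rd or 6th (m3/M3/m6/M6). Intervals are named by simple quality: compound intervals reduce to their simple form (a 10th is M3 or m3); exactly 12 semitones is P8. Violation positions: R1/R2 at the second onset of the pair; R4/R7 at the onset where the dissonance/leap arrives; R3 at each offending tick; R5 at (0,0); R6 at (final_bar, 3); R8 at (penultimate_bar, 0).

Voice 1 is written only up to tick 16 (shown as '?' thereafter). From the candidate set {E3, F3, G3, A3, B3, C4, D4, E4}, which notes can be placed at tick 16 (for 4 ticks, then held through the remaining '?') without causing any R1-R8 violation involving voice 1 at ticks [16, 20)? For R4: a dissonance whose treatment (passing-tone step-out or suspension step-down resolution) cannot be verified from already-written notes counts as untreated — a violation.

{C4, E3, G3}

E3: legal
F3: violates R4
G3: legal
A3: violates R2,R4
B3: violates R1
C4: legal
D4: violates R4
E4: violates R1,R2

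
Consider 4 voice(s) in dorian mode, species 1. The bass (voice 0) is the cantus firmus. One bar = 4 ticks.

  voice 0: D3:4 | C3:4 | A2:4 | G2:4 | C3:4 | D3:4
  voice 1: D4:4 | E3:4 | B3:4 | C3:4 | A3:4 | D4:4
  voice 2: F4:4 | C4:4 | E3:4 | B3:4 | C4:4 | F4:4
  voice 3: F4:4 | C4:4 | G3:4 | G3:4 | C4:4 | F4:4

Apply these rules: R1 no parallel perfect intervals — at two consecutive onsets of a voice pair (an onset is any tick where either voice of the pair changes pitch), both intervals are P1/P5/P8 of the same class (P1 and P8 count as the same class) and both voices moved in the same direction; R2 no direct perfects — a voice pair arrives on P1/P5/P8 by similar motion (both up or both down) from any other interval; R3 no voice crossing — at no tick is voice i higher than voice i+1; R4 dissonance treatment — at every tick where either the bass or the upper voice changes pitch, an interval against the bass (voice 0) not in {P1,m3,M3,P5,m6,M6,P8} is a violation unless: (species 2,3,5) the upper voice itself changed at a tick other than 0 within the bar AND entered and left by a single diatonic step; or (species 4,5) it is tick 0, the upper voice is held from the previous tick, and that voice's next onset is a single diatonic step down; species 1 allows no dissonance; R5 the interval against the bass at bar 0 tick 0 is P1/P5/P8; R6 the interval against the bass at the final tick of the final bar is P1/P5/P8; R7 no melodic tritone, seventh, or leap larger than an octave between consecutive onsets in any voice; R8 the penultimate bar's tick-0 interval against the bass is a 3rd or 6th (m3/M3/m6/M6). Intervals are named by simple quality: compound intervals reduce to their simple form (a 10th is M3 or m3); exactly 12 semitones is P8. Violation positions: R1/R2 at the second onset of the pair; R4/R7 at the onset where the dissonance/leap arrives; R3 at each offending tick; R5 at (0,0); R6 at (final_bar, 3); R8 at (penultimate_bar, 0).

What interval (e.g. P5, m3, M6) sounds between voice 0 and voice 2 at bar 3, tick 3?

M3

voice 0=G2 voice 2=B3 -> M3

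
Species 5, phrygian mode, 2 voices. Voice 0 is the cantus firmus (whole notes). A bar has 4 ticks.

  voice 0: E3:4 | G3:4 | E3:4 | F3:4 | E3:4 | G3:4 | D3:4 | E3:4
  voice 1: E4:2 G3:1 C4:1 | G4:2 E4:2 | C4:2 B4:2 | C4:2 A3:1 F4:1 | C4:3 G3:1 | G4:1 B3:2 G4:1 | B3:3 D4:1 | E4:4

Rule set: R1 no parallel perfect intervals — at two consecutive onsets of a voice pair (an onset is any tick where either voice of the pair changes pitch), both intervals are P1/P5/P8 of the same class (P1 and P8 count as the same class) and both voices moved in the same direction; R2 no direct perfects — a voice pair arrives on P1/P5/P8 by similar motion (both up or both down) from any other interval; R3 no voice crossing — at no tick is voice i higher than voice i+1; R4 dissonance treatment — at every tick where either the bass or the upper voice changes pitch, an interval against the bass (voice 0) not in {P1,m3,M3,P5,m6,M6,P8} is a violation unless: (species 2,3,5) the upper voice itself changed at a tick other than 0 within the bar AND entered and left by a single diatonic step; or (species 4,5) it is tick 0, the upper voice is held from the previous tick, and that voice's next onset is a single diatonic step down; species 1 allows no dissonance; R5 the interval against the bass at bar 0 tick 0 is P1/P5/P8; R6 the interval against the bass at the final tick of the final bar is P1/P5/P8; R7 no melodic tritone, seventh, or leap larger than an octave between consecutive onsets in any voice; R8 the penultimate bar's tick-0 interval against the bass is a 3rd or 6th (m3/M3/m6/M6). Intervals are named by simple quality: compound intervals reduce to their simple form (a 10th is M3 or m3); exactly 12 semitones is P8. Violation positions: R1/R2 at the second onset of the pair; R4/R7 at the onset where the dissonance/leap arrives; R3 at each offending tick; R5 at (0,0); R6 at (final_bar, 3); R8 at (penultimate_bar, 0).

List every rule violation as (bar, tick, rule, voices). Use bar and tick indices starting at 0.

(1, 0, R2, (0, 1))
(2, 2, R7, (1,))
(3, 0, R7, (1,))
(5, 0, R2, (0, 1))
(7, 0, R1, (0, 1))

bar 0: v0=E3 v1=E4 downbeat P8
bar 1: v0=G3 v1=G4 downbeat P8
bar 2: v0=E3 v1=C4 downbeat m6
bar 3: v0=F3 v1=C4 downbeat P5
bar 4: v0=E3 v1=C4 downbeat m6
bar 5: v0=G3 v1=G4 downbeat P8
bar 6: v0=D3 v1=B3 downbeat M6
bar 7: v0=E3 v1=E4 downbeat P8
  -> R2 @ bar 1 tick 0 v(0, 1): E3/C4 m6 -> G3/G4 P8 similar
  -> R7 @ bar 2 tick 2 v(1,): C4->B4 leap 11st
  -> R7 @ bar 3 tick 0 v(1,): B4->C4 leap 11st
  -> R2 @ bar 5 tick 0 v(0, 1): E3/G3 m3 -> G3/G4 P8 similar
  -> R1 @ bar 7 tick 0 v(0, 1): D3/D4 P8 -> E3/E4 P8 similar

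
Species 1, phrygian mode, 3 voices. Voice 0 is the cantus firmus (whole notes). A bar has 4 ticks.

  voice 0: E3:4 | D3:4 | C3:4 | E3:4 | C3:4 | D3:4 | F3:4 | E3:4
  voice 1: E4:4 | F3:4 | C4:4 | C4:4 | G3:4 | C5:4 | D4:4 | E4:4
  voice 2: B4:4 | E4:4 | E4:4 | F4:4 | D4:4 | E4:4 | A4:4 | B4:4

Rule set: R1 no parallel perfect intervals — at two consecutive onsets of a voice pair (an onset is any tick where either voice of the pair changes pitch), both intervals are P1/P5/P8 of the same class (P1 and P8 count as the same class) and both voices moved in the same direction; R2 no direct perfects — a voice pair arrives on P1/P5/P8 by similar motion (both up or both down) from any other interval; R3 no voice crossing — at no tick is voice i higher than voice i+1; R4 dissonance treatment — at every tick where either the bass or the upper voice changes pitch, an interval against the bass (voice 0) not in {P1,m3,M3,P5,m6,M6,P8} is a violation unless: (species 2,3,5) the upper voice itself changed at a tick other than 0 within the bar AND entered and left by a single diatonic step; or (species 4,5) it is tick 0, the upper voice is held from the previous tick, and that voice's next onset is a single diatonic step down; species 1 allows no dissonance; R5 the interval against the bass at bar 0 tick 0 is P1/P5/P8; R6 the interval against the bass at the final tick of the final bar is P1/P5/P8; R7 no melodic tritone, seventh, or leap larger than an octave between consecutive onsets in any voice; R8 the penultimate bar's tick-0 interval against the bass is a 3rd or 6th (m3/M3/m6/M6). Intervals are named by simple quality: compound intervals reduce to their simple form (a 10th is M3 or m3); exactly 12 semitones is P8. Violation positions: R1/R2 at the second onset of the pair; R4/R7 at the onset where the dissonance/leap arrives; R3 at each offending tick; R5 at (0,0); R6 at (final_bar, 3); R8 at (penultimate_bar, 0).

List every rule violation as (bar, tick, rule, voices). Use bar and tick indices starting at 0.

bar 0: v0=E3 v1=E4 v2=B4 downbeat P5
bar 1: v0=D3 v1=F3 v2=E4 downbeat M2
bar 2: v0=C3 v1=C4 v2=E4 downbeat M3
bar 3: v0=E3 v1=C4 v2=F4 downbeat m2
bar 4: v0=C3 v1=G3 v2=D4 downbeat M2
bar 5: v0=D3 v1=C5 v2=E4 downbeat M2
bar 6: v0=F3 v1=D4 v2=A4 downbeat M3
bar 7: v0=E3 v1=E4 v2=B4 downbeat P5
  -> R4 @ bar 1 tick 0 v(0, 2): D3/E4 M2 untreated
  -> R7 @ bar 1 tick 0 v(1,): E4->F3 leap 11st
  -> R4 @ bar 3 tick 0 v(0, 2): E3/F4 m2 untreated
  -> R2 @ bar 4 tick 0 v(0, 1): E3/C4 m6 -> C3/G3 P5 similar
  -> R2 @ bar 4 tick 0 v(1, 2): C4/F4 P4 -> G3/D4 P5 similar
  -> R4 @ bar 4 tick 0 v(0, 2): C3/D4 M2 untreated
  -> R3 @ bar 5 tick 0 v(1, 2): C5 above E4
  -> R4 @ bar 5 tick 0 v(0, 1): D3/C5 m7 untreated
  -> R4 @ bar 5 tick 0 v(0, 2): D3/E4 M2 untreated
  -> R7 @ bar 5 tick 0 v(1,): G3->C5 leap 17st
  -> R3 @ bar 5 tick 1 v(1, 2): C5 above E4
  -> R3 @ bar 5 tick 2 v(1, 2): C5 above E4
  -> R3 @ bar 5 tick 3 v(1, 2): C5 above E4
  -> R7 @ bar 6 tick 0 v(1,): C5->D4 leap 10st
  -> R1 @ bar 7 tick 0 v(1, 2): D4/A4 P5 -> E4/B4 P5 similar

(1, 0, R4, (0, 2))
(1, 0, R7, (1,))
(3, 0, R4, (0, 2))
(4, 0, R2, (0, 1))
(4, 0, R2, (1, 2))
(4, 0, R4, (0, 2))
(5, 0, R3, (1, 2))
(5, 0, R4, (0, 1))
(5, 0, R4, (0, 2))
(5, 0, R7, (1,))
(5, 1, R3, (1, 2))
(5, 2, R3, (1, 2))
(5, 3, R3, (1, 2))
(6, 0, R7, (1,))
(7, 0, R1, (1, 2))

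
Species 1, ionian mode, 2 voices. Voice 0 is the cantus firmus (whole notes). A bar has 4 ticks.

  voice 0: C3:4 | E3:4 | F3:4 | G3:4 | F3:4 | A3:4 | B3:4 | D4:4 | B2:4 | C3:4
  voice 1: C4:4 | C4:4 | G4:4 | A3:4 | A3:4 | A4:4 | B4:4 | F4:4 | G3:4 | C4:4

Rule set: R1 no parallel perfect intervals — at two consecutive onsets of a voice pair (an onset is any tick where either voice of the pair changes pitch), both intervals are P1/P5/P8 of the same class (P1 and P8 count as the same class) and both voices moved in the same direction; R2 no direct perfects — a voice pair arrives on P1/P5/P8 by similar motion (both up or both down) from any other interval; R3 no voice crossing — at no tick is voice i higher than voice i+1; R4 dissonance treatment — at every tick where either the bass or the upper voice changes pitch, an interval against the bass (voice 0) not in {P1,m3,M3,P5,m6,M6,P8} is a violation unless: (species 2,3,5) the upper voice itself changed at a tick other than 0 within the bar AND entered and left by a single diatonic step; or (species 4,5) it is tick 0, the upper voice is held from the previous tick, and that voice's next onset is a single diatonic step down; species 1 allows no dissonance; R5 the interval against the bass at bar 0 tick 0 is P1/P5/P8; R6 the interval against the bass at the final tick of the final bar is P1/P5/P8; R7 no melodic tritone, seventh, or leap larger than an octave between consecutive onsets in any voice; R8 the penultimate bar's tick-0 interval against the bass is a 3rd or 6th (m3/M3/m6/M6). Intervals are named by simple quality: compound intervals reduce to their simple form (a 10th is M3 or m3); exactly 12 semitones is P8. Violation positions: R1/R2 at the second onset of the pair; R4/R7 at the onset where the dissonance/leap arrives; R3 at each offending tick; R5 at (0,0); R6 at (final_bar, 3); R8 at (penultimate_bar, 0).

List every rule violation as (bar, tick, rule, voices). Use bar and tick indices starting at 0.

(2, 0, R4, (0, 1))
(3, 0, R4, (0, 1))
(3, 0, R7, (1,))
(5, 0, R2, (0, 1))
(6, 0, R1, (0, 1))
(7, 0, R7, (1,))
(8, 0, R7, (0,))
(8, 0, R7, (1,))
(9, 0, R2, (0, 1))

bar 0: v0=C3 v1=C4 downbeat P8
bar 1: v0=E3 v1=C4 downbeat m6
bar 2: v0=F3 v1=G4 downbeat M2
bar 3: v0=G3 v1=A3 downbeat M2
bar 4: v0=F3 v1=A3 downbeat M3
bar 5: v0=A3 v1=A4 downbeat P8
bar 6: v0=B3 v1=B4 downbeat P8
bar 7: v0=D4 v1=F4 downbeat m3
bar 8: v0=B2 v1=G3 downbeat m6
bar 9: v0=C3 v1=C4 downbeat P8
  -> R4 @ bar 2 tick 0 v(0, 1): F3/G4 M2 untreated
  -> R4 @ bar 3 tick 0 v(0, 1): G3/A3 M2 untreated
  -> R7 @ bar 3 tick 0 v(1,): G4->A3 leap 10st
  -> R2 @ bar 5 tick 0 v(0, 1): F3/A3 M3 -> A3/A4 P8 similar
  -> R1 @ bar 6 tick 0 v(0, 1): A3/A4 P8 -> B3/B4 P8 similar
  -> R7 @ bar 7 tick 0 v(1,): B4->F4 leap 6st
  -> R7 @ bar 8 tick 0 v(0,): D4->B2 leap 15st
  -> R7 @ bar 8 tick 0 v(1,): F4->G3 leap 10st
  -> R2 @ bar 9 tick 0 v(0, 1): B2/G3 m6 -> C3/C4 P8 similar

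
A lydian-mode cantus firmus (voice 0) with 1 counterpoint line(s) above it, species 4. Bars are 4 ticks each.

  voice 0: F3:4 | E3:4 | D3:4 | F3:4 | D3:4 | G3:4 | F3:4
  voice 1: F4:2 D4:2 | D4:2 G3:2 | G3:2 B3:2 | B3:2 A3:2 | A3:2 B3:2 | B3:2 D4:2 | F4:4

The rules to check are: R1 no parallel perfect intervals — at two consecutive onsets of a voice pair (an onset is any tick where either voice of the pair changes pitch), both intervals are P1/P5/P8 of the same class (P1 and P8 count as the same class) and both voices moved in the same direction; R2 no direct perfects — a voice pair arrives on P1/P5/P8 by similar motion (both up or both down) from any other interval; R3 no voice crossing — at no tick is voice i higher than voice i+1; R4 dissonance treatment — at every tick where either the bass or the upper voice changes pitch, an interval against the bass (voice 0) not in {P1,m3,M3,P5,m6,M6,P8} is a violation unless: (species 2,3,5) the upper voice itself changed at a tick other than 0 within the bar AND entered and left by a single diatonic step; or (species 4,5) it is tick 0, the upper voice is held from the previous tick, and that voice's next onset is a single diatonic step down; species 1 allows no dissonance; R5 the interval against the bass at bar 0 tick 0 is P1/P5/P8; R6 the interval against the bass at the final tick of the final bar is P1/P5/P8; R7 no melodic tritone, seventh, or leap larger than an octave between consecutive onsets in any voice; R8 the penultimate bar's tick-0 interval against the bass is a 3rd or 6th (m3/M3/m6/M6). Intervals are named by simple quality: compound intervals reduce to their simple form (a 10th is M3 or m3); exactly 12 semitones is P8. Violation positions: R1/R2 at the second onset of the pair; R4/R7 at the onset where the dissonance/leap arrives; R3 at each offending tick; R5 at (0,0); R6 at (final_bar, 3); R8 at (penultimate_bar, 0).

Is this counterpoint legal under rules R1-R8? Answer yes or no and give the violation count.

bar 0: v0=F3 v1=F4 (P8)
bar 1: v0=E3 v1=D4 (m7)
bar 2: v0=D3 v1=G3 (P4)
bar 3: v0=F3 v1=B3 (TT)
bar 4: v0=D3 v1=A3 (P5)
bar 5: v0=G3 v1=B3 (M3)
bar 6: v0=F3 v1=F4 (P8)
  R4 @ bar1.0: E3/D4 m7 untreated
  R4 @ bar2.0: D3/G3 P4 untreated

No (2 violations)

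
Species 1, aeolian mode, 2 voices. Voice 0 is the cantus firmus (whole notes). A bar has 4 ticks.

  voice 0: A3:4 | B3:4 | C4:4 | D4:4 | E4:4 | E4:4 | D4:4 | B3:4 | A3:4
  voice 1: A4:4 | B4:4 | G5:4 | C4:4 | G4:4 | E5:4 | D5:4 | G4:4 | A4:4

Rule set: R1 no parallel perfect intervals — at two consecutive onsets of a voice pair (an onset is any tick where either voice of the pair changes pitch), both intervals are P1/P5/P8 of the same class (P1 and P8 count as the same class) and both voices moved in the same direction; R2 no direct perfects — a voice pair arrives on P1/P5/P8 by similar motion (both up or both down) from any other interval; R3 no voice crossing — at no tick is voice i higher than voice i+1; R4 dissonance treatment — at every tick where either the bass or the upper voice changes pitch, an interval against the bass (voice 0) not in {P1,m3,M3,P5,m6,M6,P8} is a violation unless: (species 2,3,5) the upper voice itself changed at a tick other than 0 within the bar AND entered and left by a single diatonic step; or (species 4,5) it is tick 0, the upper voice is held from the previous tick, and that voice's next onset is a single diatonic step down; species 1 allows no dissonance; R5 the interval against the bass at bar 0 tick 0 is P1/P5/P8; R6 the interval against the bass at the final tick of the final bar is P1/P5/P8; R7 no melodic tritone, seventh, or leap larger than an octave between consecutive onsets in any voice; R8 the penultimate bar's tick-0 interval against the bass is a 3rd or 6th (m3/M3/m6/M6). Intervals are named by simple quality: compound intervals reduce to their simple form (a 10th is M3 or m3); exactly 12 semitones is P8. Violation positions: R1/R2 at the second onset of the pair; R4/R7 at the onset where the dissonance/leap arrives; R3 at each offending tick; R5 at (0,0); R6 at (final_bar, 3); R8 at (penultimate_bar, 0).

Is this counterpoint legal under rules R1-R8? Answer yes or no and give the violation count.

bar 0: v0=A3 v1=A4 (P8)
bar 1: v0=B3 v1=B4 (P8)
bar 2: v0=C4 v1=G5 (P5)
bar 3: v0=D4 v1=C4 (M2)
bar 4: v0=E4 v1=G4 (m3)
bar 5: v0=E4 v1=E5 (P8)
bar 6: v0=D4 v1=D5 (P8)
bar 7: v0=B3 v1=G4 (m6)
bar 8: v0=A3 v1=A4 (P8)
  R1 @ bar1.0: A3/A4 P8 -> B3/B4 P8 similar
  R2 @ bar2.0: B3/B4 P8 -> C4/G5 P5 similar
  R3 @ bar3.0: D4 above C4
  R4 @ bar3.0: D4/C4 M2 untreated
  R7 @ bar3.0: G5->C4 leap 19st
  R3 @ bar3.1: D4 above C4
  R3 @ bar3.2: D4 above C4
  R3 @ bar3.3: D4 above C4
  R1 @ bar6.0: E4/E5 P8 -> D4/D5 P8 similar

No (9 violations)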